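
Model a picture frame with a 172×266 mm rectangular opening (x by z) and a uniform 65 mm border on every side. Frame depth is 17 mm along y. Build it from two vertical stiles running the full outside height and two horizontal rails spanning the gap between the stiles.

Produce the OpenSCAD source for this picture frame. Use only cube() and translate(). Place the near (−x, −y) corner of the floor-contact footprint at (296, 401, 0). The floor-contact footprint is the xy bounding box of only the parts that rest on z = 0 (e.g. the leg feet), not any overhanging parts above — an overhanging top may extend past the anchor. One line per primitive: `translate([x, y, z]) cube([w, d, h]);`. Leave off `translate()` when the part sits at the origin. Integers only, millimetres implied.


translate([296, 401, 0]) cube([65, 17, 396]);
translate([533, 401, 0]) cube([65, 17, 396]);
translate([361, 401, 0]) cube([172, 17, 65]);
translate([361, 401, 331]) cube([172, 17, 65]);


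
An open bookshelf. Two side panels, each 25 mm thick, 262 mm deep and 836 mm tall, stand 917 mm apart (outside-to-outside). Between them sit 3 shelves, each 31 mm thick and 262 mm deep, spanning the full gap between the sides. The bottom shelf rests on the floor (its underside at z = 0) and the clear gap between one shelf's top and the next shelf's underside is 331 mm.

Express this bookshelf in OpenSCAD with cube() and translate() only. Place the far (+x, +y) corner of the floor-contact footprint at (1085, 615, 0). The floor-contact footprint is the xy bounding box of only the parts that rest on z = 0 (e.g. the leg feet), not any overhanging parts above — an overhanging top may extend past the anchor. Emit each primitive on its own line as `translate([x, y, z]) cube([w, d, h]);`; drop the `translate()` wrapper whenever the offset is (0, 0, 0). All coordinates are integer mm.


translate([168, 353, 0]) cube([25, 262, 836]);
translate([1060, 353, 0]) cube([25, 262, 836]);
translate([193, 353, 0]) cube([867, 262, 31]);
translate([193, 353, 362]) cube([867, 262, 31]);
translate([193, 353, 724]) cube([867, 262, 31]);


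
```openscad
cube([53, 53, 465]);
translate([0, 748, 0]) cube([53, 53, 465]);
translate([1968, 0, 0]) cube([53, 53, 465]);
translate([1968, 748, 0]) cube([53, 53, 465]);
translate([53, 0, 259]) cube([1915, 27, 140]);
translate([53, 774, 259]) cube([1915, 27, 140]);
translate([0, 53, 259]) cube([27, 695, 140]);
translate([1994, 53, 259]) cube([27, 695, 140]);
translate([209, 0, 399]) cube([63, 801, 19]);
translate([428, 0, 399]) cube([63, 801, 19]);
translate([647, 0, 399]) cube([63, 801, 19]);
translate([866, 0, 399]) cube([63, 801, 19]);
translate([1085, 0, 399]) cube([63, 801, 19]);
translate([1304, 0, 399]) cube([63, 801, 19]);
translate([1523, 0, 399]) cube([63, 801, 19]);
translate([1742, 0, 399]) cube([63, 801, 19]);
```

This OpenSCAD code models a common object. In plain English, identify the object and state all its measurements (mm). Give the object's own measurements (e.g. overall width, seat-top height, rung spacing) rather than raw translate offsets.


A bed frame 2021 mm long (x) by 801 mm wide (y). Four 53×53 mm corner posts, 465 mm tall, at the corners of the footprint. Four rails of 27 mm thickness and 140 mm height run between adjacent posts with their undersides at z = 259 mm, their outer faces flush with the outside of the frame (the two x-running rails run between the posts' inner faces; the two y-running rails run between the posts' inner faces). 8 slats, each 63 mm wide (x) and 19 mm thick, lie across the top of the two x-running rails, running the full 801 mm width of the frame in y; along x they sit between the end posts with a 156 mm gap after the −x posts and between neighbouring slats, leaving 163 mm before the +x posts.


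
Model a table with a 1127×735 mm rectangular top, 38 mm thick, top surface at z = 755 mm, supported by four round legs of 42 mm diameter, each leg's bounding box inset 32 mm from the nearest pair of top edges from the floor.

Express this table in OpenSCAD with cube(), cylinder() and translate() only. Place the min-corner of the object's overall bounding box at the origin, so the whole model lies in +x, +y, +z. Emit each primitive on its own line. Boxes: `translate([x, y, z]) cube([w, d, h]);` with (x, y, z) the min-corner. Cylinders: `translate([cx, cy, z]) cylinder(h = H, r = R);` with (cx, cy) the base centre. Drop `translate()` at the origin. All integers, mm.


translate([0, 0, 717]) cube([1127, 735, 38]);
translate([53, 53, 0]) cylinder(h = 717, r = 21);
translate([1074, 53, 0]) cylinder(h = 717, r = 21);
translate([53, 682, 0]) cylinder(h = 717, r = 21);
translate([1074, 682, 0]) cylinder(h = 717, r = 21);


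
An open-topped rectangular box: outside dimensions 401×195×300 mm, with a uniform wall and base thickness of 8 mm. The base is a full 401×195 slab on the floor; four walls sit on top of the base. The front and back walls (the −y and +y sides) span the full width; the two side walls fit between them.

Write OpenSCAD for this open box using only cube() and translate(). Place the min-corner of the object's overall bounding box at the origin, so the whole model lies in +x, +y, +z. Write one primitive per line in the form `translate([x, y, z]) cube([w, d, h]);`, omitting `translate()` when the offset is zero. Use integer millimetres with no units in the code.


cube([401, 195, 8]);
translate([0, 0, 8]) cube([401, 8, 292]);
translate([0, 187, 8]) cube([401, 8, 292]);
translate([0, 8, 8]) cube([8, 179, 292]);
translate([393, 8, 8]) cube([8, 179, 292]);


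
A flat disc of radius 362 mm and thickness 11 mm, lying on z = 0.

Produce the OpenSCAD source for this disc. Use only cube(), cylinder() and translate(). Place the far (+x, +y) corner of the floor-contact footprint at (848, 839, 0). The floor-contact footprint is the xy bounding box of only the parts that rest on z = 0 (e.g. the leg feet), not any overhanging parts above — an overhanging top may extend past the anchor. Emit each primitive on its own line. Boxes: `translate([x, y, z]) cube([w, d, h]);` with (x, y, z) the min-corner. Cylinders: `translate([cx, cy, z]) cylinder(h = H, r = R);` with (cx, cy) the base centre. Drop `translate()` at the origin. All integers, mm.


translate([486, 477, 0]) cylinder(h = 11, r = 362);


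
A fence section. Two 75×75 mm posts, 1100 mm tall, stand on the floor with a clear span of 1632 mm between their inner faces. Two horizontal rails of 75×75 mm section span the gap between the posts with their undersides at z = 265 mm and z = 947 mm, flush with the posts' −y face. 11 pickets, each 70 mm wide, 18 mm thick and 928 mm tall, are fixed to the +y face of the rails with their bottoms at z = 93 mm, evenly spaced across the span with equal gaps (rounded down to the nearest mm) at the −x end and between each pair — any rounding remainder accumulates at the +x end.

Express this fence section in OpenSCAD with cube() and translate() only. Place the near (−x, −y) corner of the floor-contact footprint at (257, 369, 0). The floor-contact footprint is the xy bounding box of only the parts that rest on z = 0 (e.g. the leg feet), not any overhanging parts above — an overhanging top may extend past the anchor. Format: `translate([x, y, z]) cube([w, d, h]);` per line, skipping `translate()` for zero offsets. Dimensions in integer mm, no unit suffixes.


translate([257, 369, 0]) cube([75, 75, 1100]);
translate([1964, 369, 0]) cube([75, 75, 1100]);
translate([332, 369, 265]) cube([1632, 75, 75]);
translate([332, 369, 947]) cube([1632, 75, 75]);
translate([403, 444, 93]) cube([70, 18, 928]);
translate([544, 444, 93]) cube([70, 18, 928]);
translate([685, 444, 93]) cube([70, 18, 928]);
translate([826, 444, 93]) cube([70, 18, 928]);
translate([967, 444, 93]) cube([70, 18, 928]);
translate([1108, 444, 93]) cube([70, 18, 928]);
translate([1249, 444, 93]) cube([70, 18, 928]);
translate([1390, 444, 93]) cube([70, 18, 928]);
translate([1531, 444, 93]) cube([70, 18, 928]);
translate([1672, 444, 93]) cube([70, 18, 928]);
translate([1813, 444, 93]) cube([70, 18, 928]);


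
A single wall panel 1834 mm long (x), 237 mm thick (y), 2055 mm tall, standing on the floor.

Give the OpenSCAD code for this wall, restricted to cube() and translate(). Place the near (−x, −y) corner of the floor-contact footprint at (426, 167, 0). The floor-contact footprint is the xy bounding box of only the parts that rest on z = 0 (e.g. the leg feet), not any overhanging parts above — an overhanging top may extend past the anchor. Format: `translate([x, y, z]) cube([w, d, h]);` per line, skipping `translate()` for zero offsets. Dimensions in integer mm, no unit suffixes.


translate([426, 167, 0]) cube([1834, 237, 2055]);


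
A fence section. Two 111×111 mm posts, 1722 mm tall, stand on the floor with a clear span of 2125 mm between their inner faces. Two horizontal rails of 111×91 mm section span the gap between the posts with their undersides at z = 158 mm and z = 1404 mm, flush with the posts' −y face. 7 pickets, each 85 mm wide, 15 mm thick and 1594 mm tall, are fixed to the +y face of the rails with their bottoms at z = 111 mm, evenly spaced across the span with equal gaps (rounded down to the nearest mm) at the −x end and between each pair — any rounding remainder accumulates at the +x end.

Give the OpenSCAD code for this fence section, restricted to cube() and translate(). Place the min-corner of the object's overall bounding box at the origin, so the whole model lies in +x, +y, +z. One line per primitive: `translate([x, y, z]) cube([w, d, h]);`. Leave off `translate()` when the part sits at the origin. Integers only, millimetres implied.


cube([111, 111, 1722]);
translate([2236, 0, 0]) cube([111, 111, 1722]);
translate([111, 0, 158]) cube([2125, 111, 91]);
translate([111, 0, 1404]) cube([2125, 111, 91]);
translate([302, 111, 111]) cube([85, 15, 1594]);
translate([578, 111, 111]) cube([85, 15, 1594]);
translate([854, 111, 111]) cube([85, 15, 1594]);
translate([1130, 111, 111]) cube([85, 15, 1594]);
translate([1406, 111, 111]) cube([85, 15, 1594]);
translate([1682, 111, 111]) cube([85, 15, 1594]);
translate([1958, 111, 111]) cube([85, 15, 1594]);


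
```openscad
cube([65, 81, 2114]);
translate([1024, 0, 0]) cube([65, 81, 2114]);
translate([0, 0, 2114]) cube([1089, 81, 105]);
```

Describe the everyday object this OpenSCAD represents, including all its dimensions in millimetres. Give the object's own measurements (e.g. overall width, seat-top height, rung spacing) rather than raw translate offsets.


A door frame. The clear opening is 959 mm wide and 2114 mm high. Two 65 mm wide jambs, 81 mm deep, stand either side of the opening from the floor to the top of the opening. A 105 mm thick head sits across the top of both jambs, spanning the full outside width of the frame.


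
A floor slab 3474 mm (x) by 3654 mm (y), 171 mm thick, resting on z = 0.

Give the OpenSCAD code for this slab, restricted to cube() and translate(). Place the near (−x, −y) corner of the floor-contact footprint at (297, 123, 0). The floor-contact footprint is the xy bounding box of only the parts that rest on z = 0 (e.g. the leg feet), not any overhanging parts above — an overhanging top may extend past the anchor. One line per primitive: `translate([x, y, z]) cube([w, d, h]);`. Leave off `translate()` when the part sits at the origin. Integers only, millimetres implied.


translate([297, 123, 0]) cube([3474, 3654, 171]);


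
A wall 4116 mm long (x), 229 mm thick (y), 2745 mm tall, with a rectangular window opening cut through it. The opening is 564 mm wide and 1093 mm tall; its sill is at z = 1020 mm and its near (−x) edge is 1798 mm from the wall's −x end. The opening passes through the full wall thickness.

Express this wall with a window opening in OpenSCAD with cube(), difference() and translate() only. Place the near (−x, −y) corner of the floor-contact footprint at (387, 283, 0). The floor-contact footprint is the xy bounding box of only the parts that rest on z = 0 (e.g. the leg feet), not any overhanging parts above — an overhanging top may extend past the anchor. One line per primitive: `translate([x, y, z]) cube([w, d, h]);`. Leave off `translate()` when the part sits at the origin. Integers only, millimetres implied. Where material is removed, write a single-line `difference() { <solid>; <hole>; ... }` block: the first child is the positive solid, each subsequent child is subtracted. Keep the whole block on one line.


difference() { translate([387, 283, 0]) cube([4116, 229, 2745]); translate([2185, 283, 1020]) cube([564, 229, 1093]); }


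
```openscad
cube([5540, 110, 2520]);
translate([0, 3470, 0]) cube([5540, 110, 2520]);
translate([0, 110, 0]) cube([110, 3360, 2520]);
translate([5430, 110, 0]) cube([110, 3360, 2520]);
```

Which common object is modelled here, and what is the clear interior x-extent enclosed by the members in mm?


A house (or room) frame. The interior width is 5320 mm.

Four 2520 mm walls enclosing a rectangle with no floor or roof — a room or house frame. Outside width is 5540 mm and wall thickness is 110 mm, so the interior width is 5540 − 2 × 110 = 5320 mm.


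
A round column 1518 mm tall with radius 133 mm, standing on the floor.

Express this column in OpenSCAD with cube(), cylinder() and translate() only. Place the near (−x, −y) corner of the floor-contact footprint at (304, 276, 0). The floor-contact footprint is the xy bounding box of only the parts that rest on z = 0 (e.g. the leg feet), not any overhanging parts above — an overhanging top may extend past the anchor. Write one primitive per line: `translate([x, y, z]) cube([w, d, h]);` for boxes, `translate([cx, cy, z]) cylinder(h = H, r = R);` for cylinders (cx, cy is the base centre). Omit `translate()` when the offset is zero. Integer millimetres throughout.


translate([437, 409, 0]) cylinder(h = 1518, r = 133);


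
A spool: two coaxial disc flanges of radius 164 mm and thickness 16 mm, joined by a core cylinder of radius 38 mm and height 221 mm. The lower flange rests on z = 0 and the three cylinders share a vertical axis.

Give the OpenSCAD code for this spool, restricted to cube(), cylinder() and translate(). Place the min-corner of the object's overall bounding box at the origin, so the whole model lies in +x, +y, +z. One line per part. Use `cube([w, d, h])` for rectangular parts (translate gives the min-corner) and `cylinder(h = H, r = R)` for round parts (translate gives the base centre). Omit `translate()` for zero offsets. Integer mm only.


translate([164, 164, 0]) cylinder(h = 16, r = 164);
translate([164, 164, 16]) cylinder(h = 221, r = 38);
translate([164, 164, 237]) cylinder(h = 16, r = 164);


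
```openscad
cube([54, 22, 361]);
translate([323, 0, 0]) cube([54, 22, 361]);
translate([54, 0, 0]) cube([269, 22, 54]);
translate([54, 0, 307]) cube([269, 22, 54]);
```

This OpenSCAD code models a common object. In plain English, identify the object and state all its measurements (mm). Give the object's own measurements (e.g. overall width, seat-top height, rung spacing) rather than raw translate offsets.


A rectangular picture frame lying in the x–z plane (depth along y). The opening is 269 mm wide (x) by 253 mm tall (z), surrounded by a border 54 mm wide on all four sides. The frame is 22 mm deep and is made of two full-height vertical stiles with two horizontal rails fitted between them.


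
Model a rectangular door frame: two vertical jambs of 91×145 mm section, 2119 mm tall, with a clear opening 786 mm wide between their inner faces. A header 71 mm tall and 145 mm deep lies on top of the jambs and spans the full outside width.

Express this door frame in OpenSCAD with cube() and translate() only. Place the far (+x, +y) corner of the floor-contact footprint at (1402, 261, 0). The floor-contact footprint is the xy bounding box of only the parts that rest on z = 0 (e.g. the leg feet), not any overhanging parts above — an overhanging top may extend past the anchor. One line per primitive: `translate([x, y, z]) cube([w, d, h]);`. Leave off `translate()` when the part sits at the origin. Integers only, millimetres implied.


translate([434, 116, 0]) cube([91, 145, 2119]);
translate([1311, 116, 0]) cube([91, 145, 2119]);
translate([434, 116, 2119]) cube([968, 145, 71]);


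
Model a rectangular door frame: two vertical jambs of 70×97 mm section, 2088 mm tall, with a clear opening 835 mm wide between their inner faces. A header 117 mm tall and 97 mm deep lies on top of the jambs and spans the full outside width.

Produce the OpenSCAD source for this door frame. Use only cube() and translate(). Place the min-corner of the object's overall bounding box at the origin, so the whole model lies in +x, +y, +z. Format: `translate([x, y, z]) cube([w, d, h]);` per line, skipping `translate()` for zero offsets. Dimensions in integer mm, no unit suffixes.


cube([70, 97, 2088]);
translate([905, 0, 0]) cube([70, 97, 2088]);
translate([0, 0, 2088]) cube([975, 97, 117]);


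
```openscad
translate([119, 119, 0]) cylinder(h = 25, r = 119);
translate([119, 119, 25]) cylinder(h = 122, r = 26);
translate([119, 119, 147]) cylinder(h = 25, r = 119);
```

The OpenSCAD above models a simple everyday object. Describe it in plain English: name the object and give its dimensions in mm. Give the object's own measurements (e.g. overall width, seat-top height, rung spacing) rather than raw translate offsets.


A spool: two coaxial disc flanges of radius 119 mm and thickness 25 mm, joined by a core cylinder of radius 26 mm and height 122 mm. The lower flange rests on z = 0 and the three cylinders share a vertical axis.


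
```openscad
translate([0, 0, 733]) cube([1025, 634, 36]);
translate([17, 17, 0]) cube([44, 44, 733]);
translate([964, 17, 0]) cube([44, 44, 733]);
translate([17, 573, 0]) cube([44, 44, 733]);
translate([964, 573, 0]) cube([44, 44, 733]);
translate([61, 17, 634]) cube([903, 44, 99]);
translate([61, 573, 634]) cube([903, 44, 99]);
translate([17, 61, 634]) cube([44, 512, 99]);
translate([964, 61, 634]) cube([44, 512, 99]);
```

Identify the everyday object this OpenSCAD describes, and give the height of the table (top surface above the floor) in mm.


A table. The table height is 769 mm.

A 1025×634×36 slab sits at z = 733 on four 44 mm square posts — a table. The top surface is at 733 + 36 = 769 mm.


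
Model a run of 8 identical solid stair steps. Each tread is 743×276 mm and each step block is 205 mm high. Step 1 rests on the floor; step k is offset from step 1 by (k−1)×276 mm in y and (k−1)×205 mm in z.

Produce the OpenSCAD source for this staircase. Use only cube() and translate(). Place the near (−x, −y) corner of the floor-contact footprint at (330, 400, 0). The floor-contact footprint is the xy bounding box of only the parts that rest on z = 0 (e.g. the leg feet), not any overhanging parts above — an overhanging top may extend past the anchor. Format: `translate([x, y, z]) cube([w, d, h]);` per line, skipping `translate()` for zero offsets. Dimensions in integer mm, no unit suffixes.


translate([330, 400, 0]) cube([743, 276, 205]);
translate([330, 676, 205]) cube([743, 276, 205]);
translate([330, 952, 410]) cube([743, 276, 205]);
translate([330, 1228, 615]) cube([743, 276, 205]);
translate([330, 1504, 820]) cube([743, 276, 205]);
translate([330, 1780, 1025]) cube([743, 276, 205]);
translate([330, 2056, 1230]) cube([743, 276, 205]);
translate([330, 2332, 1435]) cube([743, 276, 205]);


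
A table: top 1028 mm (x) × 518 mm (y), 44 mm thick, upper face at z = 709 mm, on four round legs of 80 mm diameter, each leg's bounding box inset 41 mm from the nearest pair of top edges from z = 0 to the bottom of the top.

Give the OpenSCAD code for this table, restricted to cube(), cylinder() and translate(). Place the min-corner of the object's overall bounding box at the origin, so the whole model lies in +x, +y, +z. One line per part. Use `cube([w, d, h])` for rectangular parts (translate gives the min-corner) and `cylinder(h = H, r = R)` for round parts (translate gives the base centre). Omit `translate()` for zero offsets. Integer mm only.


translate([0, 0, 665]) cube([1028, 518, 44]);
translate([81, 81, 0]) cylinder(h = 665, r = 40);
translate([947, 81, 0]) cylinder(h = 665, r = 40);
translate([81, 437, 0]) cylinder(h = 665, r = 40);
translate([947, 437, 0]) cylinder(h = 665, r = 40);


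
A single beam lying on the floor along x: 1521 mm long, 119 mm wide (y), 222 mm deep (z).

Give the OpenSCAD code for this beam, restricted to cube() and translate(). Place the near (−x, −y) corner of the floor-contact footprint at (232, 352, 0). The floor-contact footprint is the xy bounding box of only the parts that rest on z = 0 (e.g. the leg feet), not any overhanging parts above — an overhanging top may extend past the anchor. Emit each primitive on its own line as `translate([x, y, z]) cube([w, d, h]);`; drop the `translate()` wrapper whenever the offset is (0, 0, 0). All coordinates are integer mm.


translate([232, 352, 0]) cube([1521, 119, 222]);


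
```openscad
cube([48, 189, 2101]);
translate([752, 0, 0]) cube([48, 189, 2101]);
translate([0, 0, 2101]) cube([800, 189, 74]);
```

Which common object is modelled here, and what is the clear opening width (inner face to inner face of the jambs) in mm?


A door frame. The clear opening width is 704 mm.

Two 2101 mm tall posts with a header on top — a door frame. The left jamb is 48 mm wide at x = 0; the right jamb starts at x = 752. The clear opening is 752 − 48 = 704 mm.


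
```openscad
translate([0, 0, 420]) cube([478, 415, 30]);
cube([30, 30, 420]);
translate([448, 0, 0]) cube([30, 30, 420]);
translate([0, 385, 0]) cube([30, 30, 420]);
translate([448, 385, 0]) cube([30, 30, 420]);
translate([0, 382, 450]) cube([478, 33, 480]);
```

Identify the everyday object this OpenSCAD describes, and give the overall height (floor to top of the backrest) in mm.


A chair. The overall height is 930 mm.

A slab on four corner posts with a tall panel at the back — a chair. The seat slab sits at z = 420 with thickness 30, and the 480 mm backrest starts at the seat top, so the overall height is 420 + 30 + 480 = 930 mm.


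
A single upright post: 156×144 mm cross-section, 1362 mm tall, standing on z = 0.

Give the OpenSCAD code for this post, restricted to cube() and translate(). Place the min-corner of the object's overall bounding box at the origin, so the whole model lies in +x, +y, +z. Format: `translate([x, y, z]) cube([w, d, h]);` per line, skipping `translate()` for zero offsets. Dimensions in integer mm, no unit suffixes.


cube([156, 144, 1362]);


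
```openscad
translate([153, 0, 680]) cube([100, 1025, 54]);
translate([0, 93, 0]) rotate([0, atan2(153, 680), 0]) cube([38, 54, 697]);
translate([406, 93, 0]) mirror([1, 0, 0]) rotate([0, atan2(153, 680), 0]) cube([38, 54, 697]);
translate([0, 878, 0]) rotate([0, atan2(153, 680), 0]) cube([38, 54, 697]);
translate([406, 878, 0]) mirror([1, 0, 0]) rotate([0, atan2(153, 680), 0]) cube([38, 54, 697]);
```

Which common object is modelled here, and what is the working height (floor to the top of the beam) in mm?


A sawhorse. The overall height is 734 mm.

A beam across two mirrored pairs of raked legs — a sawhorse. The beam's underside is at z = 680 (matching the legs' vertical rise in atan2(153, 680)) and the beam is 54 mm tall, so its top is at 680 + 54 = 734 mm. The raked legs top out at the beam's underside, so that is the highest point.


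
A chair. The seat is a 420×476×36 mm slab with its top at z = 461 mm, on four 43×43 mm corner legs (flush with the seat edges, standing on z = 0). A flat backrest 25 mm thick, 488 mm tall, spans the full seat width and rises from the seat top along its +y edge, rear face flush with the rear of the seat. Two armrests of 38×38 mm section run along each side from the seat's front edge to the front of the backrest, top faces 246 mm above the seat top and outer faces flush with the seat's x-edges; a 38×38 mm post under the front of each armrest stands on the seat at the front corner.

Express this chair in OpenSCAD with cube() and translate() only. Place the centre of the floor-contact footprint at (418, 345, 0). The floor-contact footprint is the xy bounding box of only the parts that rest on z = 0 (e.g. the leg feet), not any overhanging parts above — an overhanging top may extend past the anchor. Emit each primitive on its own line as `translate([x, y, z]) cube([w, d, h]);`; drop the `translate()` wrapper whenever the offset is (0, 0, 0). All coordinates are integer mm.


// leg_h = 461 - 36 = 425
// arm post h = 246 - 38 = 208
translate([208, 107, 425]) cube([420, 476, 36]);
translate([208, 107, 0]) cube([43, 43, 425]);
translate([585, 107, 0]) cube([43, 43, 425]);
translate([208, 540, 0]) cube([43, 43, 425]);
translate([585, 540, 0]) cube([43, 43, 425]);
translate([208, 558, 461]) cube([420, 25, 488]);
translate([208, 107, 669]) cube([38, 451, 38]);
translate([590, 107, 669]) cube([38, 451, 38]);
translate([208, 107, 461]) cube([38, 38, 208]);
translate([590, 107, 461]) cube([38, 38, 208]);


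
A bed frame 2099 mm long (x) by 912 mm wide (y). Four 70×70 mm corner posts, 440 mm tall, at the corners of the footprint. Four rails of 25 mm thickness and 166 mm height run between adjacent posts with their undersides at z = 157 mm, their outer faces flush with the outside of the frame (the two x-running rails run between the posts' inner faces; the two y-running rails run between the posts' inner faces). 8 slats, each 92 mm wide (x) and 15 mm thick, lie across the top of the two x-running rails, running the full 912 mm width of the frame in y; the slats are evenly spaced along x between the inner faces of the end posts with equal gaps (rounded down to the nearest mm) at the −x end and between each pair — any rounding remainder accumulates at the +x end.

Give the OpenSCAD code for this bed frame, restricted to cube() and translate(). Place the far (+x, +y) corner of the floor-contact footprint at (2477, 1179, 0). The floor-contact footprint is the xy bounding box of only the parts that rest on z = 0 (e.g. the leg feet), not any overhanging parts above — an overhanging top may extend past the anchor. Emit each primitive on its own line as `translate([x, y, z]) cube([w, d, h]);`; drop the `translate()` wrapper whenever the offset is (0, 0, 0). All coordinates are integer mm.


// slat z = rail_z + rail_h = 157 + 166 = 323
// slat gap = ⌊(1959 − 8·92) / 9⌋ = 135
translate([378, 267, 0]) cube([70, 70, 440]);
translate([378, 1109, 0]) cube([70, 70, 440]);
translate([2407, 267, 0]) cube([70, 70, 440]);
translate([2407, 1109, 0]) cube([70, 70, 440]);
translate([448, 267, 157]) cube([1959, 25, 166]);
translate([448, 1154, 157]) cube([1959, 25, 166]);
translate([378, 337, 157]) cube([25, 772, 166]);
translate([2452, 337, 157]) cube([25, 772, 166]);
translate([583, 267, 323]) cube([92, 912, 15]);
translate([810, 267, 323]) cube([92, 912, 15]);
translate([1037, 267, 323]) cube([92, 912, 15]);
translate([1264, 267, 323]) cube([92, 912, 15]);
translate([1491, 267, 323]) cube([92, 912, 15]);
translate([1718, 267, 323]) cube([92, 912, 15]);
translate([1945, 267, 323]) cube([92, 912, 15]);
translate([2172, 267, 323]) cube([92, 912, 15]);


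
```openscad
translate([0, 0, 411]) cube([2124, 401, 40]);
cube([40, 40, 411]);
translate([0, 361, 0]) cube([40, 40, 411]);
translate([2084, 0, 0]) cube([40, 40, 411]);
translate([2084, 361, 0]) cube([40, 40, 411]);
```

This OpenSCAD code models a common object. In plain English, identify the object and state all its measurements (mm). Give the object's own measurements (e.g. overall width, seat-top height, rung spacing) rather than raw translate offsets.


A long wooden bench with a 2124 mm (x) × 401 mm (y) seat, 40 mm thick, its top surface 451 mm above the floor. Four 40 mm square legs at the seat corners, flush with the edges, run from z = 0 to the seat underside.


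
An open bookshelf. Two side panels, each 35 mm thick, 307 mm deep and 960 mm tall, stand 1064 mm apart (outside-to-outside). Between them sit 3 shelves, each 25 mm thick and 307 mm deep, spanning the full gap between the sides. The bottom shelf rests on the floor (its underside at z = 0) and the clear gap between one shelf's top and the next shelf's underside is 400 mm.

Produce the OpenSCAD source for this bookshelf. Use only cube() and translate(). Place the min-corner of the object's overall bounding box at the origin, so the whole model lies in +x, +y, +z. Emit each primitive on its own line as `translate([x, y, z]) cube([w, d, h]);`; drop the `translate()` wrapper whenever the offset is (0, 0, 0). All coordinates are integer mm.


cube([35, 307, 960]);
translate([1029, 0, 0]) cube([35, 307, 960]);
translate([35, 0, 0]) cube([994, 307, 25]);
translate([35, 0, 425]) cube([994, 307, 25]);
translate([35, 0, 850]) cube([994, 307, 25]);


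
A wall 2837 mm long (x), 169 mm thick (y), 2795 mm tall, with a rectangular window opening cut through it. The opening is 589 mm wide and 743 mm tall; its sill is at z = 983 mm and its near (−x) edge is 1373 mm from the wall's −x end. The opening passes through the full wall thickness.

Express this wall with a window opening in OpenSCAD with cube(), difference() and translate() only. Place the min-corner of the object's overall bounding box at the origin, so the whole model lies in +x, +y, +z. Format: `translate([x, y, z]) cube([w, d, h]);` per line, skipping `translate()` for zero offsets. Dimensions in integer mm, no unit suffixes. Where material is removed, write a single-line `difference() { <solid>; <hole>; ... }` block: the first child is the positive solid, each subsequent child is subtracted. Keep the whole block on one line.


difference() { cube([2837, 169, 2795]); translate([1373, 0, 983]) cube([589, 169, 743]); }


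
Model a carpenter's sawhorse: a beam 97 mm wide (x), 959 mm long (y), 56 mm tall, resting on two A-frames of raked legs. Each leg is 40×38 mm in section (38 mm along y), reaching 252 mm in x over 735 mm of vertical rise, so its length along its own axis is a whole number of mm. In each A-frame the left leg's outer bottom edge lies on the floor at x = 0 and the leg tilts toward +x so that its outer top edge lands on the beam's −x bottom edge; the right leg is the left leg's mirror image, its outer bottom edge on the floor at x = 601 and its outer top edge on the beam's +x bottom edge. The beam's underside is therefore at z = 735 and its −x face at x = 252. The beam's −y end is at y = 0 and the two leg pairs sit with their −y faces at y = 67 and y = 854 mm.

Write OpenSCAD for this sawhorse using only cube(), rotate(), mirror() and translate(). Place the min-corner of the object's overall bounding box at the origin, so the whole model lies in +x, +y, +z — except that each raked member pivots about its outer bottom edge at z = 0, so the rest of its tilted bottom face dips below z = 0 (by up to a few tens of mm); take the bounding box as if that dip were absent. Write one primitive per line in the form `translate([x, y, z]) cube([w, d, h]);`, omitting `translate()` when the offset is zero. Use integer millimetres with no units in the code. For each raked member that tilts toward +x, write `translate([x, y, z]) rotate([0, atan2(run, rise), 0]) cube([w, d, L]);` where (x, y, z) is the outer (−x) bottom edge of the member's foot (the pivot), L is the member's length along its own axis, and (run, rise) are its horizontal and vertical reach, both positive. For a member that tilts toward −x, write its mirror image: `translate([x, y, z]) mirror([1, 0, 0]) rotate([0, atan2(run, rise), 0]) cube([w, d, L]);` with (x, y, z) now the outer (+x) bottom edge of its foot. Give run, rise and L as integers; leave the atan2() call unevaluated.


translate([252, 0, 735]) cube([97, 959, 56]);
translate([0, 67, 0]) rotate([0, atan2(252, 735), 0]) cube([40, 38, 777]);
translate([601, 67, 0]) mirror([1, 0, 0]) rotate([0, atan2(252, 735), 0]) cube([40, 38, 777]);
translate([0, 854, 0]) rotate([0, atan2(252, 735), 0]) cube([40, 38, 777]);
translate([601, 854, 0]) mirror([1, 0, 0]) rotate([0, atan2(252, 735), 0]) cube([40, 38, 777]);


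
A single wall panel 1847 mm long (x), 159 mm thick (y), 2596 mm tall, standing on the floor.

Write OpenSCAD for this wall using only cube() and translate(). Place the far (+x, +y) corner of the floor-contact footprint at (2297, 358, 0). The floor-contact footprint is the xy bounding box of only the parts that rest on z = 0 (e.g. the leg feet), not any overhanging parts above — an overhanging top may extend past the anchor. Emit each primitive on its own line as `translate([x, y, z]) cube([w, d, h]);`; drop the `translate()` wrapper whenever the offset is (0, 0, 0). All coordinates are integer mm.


translate([450, 199, 0]) cube([1847, 159, 2596]);


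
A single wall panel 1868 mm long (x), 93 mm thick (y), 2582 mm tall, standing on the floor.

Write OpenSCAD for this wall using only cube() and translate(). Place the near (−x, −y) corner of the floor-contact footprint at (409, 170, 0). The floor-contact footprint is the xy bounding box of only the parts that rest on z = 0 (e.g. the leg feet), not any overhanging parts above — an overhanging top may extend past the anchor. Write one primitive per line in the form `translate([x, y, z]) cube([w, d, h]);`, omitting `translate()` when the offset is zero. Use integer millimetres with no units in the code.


translate([409, 170, 0]) cube([1868, 93, 2582]);


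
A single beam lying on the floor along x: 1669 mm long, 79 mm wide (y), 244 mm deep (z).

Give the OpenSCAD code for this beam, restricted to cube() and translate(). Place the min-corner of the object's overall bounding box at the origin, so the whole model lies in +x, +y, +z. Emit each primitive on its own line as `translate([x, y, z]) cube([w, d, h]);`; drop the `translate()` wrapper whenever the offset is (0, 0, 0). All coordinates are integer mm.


cube([1669, 79, 244]);


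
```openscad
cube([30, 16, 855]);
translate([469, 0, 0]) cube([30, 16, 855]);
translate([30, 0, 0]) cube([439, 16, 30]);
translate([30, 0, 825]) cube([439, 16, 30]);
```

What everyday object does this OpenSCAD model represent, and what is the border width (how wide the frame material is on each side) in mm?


A picture frame. The border width is 30 mm.

Four thin pieces enclosing a rectangular opening — a picture frame. The two full-height stiles are 855 mm tall; the top rail sits at z = 825 and is 30 mm tall, so the border above the opening is 855 − 825 = 30 mm, matching the stile x-width.


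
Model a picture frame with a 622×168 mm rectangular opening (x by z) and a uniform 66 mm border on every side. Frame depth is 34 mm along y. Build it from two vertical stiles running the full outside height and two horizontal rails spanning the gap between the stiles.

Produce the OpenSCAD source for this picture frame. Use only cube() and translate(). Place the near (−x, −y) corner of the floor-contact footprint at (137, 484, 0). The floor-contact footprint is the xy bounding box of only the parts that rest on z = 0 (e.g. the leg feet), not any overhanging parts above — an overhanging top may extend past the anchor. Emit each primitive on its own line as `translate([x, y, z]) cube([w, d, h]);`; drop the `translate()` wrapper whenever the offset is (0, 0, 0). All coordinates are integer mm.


translate([137, 484, 0]) cube([66, 34, 300]);
translate([825, 484, 0]) cube([66, 34, 300]);
translate([203, 484, 0]) cube([622, 34, 66]);
translate([203, 484, 234]) cube([622, 34, 66]);


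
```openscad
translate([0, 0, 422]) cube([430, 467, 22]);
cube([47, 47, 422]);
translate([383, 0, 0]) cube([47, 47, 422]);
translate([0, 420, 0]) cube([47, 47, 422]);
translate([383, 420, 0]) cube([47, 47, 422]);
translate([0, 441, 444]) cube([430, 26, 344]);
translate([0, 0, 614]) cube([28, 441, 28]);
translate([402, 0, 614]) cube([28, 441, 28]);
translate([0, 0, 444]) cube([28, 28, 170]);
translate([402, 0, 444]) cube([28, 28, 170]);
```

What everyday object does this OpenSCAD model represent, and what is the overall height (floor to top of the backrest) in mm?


A chair. The overall height is 788 mm.

A slab on four corner posts with a tall panel at the back — a chair. The seat slab sits at z = 422 with thickness 22, and the 344 mm backrest starts at the seat top, so the overall height is 422 + 22 + 344 = 788 mm.


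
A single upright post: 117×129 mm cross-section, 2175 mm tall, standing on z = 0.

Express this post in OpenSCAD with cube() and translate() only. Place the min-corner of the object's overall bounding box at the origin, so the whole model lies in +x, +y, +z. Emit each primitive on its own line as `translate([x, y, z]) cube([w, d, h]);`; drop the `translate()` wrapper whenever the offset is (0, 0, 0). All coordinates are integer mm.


cube([117, 129, 2175]);


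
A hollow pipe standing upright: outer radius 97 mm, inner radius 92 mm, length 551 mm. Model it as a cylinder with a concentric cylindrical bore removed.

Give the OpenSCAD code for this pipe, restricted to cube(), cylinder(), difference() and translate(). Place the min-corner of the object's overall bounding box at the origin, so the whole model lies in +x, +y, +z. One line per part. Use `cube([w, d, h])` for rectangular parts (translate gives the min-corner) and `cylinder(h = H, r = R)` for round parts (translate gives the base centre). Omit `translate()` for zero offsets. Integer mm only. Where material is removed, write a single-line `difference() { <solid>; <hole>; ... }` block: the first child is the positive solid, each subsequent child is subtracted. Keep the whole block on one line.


difference() { translate([97, 97, 0]) cylinder(h = 551, r = 97); translate([97, 97, 0]) cylinder(h = 551, r = 92); }


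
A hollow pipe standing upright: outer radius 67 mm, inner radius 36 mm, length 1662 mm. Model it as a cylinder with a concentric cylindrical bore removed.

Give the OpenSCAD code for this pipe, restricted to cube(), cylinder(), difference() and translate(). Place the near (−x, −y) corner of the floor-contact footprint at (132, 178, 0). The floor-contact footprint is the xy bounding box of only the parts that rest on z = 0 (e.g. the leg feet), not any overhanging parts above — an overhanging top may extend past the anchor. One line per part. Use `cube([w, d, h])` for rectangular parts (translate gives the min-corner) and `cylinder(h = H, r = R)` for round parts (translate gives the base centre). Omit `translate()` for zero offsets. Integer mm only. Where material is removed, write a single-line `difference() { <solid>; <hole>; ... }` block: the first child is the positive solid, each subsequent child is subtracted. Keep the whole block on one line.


difference() { translate([199, 245, 0]) cylinder(h = 1662, r = 67); translate([199, 245, 0]) cylinder(h = 1662, r = 36); }


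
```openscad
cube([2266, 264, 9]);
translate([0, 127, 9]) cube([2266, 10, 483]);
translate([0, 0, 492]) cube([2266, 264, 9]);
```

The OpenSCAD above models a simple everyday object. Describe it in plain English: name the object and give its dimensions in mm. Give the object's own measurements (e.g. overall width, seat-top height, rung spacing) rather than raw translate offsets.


An I-beam lying along x, 2266 mm long. Overall section height 501 mm. Two flanges 264 mm wide (y) and 9 mm thick, one on the floor and one at the top; a web 10 mm thick runs between them, centred on the flange width.


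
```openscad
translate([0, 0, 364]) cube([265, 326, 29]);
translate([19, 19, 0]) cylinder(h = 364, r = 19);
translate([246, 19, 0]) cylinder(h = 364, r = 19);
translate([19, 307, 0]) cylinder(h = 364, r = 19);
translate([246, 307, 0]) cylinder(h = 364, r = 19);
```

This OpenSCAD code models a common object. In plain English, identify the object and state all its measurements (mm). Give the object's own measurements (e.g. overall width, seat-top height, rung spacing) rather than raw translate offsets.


A simple wooden stool: a rectangular seat 265 mm (x) by 326 mm (y), 29 mm thick, top face at z = 393 mm, on four round legs, each 38 mm in diameter. The legs rest on z = 0, each leg's axis is inset half a diameter from the nearest pair of seat edges (so the leg's bounding box is flush with the corner).
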